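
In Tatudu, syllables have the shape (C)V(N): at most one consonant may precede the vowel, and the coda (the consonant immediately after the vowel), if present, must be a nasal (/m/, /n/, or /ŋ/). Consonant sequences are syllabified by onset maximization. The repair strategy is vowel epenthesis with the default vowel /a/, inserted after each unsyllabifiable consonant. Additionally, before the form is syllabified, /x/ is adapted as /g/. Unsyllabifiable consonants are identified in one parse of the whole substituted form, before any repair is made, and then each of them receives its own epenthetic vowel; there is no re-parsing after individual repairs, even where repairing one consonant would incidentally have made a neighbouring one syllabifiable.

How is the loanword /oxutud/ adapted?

Substitution: /x/ → /g/, giving /ogutud/.
The consonants /d/ cannot be parsed into a legal (C)V(N) syllable (only a nasal (/m/, /n/, or /ŋ/) is licensed in coda position; onsets are limited to one consonant).
Inserting the epenthetic vowel yields /d/ → /da/.

ogutuda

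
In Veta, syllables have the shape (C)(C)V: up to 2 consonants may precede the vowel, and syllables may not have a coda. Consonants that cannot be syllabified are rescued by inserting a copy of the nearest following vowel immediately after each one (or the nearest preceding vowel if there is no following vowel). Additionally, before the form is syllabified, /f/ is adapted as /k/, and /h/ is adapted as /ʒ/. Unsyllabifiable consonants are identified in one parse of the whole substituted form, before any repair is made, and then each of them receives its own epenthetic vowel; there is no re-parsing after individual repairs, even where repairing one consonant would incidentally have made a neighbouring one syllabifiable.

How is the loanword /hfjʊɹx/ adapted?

Substitution: /h/ → /ʒ/, /f/ → /k/, giving /ʒkjʊɹx/.
The consonants /ʒ/, /ɹ/, /x/ cannot be parsed into a legal (C)(C)V syllable (no codas are permitted; onsets may contain at most 2 consonants).
Each unlicensed consonant becomes the onset of a new syllable: /ʒ/ → /ʒʊ/, /ɹ/ → /ɹʊ/, /x/ → /xʊ/.

ʒʊkjʊɹʊxʊ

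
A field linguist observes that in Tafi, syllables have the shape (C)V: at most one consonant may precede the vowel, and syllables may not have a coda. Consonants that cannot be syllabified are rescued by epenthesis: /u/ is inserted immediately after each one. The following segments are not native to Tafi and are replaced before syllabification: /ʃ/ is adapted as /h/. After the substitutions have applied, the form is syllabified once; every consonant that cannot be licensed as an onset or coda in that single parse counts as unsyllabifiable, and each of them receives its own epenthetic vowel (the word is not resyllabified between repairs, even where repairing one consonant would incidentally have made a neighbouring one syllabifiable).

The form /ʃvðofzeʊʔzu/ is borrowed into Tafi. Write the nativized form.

Substitution: /ʃ/ → /h/, giving /hvðofzeʊʔzu/.
The consonants /h/, /v/, /f/, /ʔ/ cannot be parsed into a legal (C)V syllable (no codas are permitted; onsets are limited to one consonant).
Epenthesis after each stranded consonant: /h/ → /hu/, /v/ → /vu/, /f/ → /fu/, /ʔ/ → /ʔu/.

huvuðofuzeʊʔuzu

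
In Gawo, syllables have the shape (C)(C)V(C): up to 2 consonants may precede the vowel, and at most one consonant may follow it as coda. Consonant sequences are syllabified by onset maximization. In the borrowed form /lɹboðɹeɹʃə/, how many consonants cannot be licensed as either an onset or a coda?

1

Under (C)(C)V(C), the unsyllabifiable consonants are /l/ (at most one coda consonant is licensed; onsets may contain at most 2 consonants).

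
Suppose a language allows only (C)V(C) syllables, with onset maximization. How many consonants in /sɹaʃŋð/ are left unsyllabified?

Under (C)V(C), the unsyllabifiable consonants are /s/, /ŋ/, /ð/ (at most one coda consonant is licensed; onsets are limited to one consonant).

3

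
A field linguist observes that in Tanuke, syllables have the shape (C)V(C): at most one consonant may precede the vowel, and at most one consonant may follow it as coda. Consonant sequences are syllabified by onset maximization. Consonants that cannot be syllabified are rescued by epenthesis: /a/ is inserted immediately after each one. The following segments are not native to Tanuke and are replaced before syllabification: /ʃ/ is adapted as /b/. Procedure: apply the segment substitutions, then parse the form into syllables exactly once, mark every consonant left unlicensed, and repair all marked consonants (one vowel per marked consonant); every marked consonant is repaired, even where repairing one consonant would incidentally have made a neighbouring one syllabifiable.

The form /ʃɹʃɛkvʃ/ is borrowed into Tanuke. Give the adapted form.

baɹabɛkvaba

Substitution: /ʃ/ → /b/, giving /bɹbɛkvb/.
Under (C)V(C), the unsyllabifiable consonants are /b/, /ɹ/, /v/, /b/ (at most one coda consonant is licensed; onsets are limited to one consonant).
Epenthesis after each stranded consonant: /b/ → /ba/, /ɹ/ → /ɹa/, /v/ → /va/, /b/ → /ba/.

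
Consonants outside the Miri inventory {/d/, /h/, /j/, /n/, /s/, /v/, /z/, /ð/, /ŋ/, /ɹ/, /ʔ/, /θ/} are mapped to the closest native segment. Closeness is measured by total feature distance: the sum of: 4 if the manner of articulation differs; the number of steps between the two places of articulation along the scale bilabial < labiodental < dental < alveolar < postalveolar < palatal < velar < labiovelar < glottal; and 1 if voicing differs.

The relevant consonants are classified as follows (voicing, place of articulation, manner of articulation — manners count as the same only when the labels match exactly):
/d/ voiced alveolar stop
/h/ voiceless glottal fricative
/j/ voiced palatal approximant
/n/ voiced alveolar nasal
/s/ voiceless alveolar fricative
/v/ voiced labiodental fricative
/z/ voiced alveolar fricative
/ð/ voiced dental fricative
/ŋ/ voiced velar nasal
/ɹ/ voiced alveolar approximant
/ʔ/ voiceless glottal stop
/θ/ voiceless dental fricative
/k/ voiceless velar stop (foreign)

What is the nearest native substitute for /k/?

ʔ

/ʔ/ is closest: same manner (stop), place distance 2 (velar→glottal), same voicing; total 2. Next closest is /d/ at distance 4.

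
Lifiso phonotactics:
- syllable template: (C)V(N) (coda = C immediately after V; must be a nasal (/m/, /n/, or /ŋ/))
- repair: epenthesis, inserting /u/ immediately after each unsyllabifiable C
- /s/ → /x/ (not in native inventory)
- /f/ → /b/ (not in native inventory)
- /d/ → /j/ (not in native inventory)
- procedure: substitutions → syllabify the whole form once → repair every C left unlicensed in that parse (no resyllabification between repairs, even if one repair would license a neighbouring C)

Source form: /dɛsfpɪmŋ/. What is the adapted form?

Substitution: /d/ → /j/, /s/ → /x/, /f/ → /b/, giving /jɛxbpɪmŋ/.
The consonants /x/, /b/, /ŋ/ cannot be parsed into a legal (C)V(N) syllable (only a nasal (/m/, /n/, or /ŋ/) is licensed in coda position; onsets are limited to one consonant).
Each unlicensed consonant becomes the onset of a new syllable: /x/ → /xu/, /b/ → /bu/, /ŋ/ → /ŋu/.

jɛxubupɪmŋu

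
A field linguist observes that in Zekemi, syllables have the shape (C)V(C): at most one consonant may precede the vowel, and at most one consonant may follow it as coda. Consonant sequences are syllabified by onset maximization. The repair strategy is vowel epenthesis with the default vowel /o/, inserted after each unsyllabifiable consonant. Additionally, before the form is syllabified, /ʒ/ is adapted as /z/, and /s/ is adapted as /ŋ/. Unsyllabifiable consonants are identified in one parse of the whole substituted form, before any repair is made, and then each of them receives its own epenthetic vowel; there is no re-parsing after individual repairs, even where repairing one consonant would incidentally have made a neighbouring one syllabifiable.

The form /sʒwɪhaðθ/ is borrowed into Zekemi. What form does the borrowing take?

ŋozowɪhaðθo

Substitution: /s/ → /ŋ/, /ʒ/ → /z/, giving /ŋzwɪhaðθ/.
Syllabifying with onset maximization leaves /ŋ/, /z/, /θ/ stranded (at most one coda consonant is licensed; onsets are limited to one consonant).
Epenthesis after each stranded consonant: /ŋ/ → /ŋo/, /z/ → /zo/, /θ/ → /θo/.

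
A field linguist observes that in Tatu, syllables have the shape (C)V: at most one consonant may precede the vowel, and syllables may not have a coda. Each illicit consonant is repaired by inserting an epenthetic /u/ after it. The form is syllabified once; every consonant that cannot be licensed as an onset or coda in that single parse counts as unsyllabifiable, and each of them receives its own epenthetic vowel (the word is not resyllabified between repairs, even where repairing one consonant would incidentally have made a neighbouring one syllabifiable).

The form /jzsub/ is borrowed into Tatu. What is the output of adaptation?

Under (C)V, the unsyllabifiable consonants are /j/, /z/, /b/ (no codas are permitted; onsets are limited to one consonant).
Epenthesis after each stranded consonant: /j/ → /ju/, /z/ → /zu/, /b/ → /bu/.

juzusubu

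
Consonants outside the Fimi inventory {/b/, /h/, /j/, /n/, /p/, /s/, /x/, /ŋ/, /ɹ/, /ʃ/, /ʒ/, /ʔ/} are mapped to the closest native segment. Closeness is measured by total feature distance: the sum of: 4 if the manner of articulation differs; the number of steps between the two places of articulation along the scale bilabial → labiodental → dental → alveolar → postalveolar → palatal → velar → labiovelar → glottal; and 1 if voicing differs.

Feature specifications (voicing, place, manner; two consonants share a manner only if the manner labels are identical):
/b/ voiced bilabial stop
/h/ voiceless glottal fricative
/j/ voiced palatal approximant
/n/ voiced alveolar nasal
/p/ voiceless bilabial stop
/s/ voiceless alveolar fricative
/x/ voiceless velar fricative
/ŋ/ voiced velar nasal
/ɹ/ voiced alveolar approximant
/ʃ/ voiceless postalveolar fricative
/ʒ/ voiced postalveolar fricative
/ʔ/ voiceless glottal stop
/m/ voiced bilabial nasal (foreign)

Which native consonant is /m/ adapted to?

/n/ is closest: same manner (nasal), place distance 3 (bilabial→alveolar), same voicing; total 3. Next closest is /b/ at distance 4.

n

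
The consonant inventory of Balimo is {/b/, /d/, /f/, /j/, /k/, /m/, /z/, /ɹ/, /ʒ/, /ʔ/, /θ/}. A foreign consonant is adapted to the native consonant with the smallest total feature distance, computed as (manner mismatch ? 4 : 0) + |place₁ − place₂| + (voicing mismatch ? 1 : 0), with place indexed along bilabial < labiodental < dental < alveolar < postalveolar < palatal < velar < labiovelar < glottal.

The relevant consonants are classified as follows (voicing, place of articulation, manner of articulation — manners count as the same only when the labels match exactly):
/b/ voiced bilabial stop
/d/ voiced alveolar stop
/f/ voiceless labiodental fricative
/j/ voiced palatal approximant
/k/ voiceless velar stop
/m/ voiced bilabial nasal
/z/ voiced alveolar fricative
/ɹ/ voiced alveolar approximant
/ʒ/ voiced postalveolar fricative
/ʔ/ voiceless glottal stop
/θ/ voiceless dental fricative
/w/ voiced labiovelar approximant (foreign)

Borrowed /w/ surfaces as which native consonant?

/j/ is closest: same manner (approximant), place distance 2 (labiovelar→palatal), same voicing; total 2. Next closest is /ɹ/ at distance 4.

j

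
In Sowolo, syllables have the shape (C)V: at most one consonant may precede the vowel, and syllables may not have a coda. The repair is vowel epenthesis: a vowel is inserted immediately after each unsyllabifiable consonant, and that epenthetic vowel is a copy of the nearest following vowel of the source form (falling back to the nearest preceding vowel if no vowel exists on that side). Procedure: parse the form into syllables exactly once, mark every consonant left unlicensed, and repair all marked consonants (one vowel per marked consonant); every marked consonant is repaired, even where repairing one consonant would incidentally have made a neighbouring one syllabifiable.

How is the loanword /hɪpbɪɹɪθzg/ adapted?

hɪpɪbɪɹɪθɪzɪgɪ

Under (C)V, the unsyllabifiable consonants are /p/, /θ/, /z/, /g/ (no codas are permitted; onsets are limited to one consonant).
Epenthesis after each stranded consonant: /p/ → /pɪ/, /θ/ → /θɪ/, /z/ → /zɪ/, /g/ → /gɪ/.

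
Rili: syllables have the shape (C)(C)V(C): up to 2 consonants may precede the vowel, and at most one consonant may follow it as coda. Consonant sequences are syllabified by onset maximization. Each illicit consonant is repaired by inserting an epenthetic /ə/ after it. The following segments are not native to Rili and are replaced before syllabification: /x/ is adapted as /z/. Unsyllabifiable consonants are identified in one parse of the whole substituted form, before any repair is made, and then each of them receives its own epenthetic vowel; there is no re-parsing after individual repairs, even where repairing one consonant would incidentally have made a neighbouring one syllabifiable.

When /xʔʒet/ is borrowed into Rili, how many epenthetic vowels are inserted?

After substitution the input is /zʔʒet/.
The unsyllabifiable consonants are /z/; each receives one epenthetic vowel.

1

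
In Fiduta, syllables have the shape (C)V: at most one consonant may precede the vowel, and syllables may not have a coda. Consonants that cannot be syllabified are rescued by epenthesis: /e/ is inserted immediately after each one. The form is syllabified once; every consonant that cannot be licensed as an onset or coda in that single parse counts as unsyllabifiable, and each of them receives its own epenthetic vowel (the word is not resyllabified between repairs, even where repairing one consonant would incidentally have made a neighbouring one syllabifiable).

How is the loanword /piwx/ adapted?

Syllabifying with onset maximization leaves /w/, /x/ stranded (no codas are permitted; onsets are limited to one consonant).
Each unlicensed consonant becomes the onset of a new syllable: /w/ → /we/, /x/ → /xe/.

piwexe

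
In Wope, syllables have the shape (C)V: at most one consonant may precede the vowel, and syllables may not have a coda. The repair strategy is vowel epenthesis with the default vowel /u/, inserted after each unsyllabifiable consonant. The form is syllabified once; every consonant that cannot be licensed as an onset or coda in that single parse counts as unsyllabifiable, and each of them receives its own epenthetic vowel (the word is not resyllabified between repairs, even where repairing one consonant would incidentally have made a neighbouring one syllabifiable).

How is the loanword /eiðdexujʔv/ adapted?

eiðudexujuʔuvu

Under (C)V, the unsyllabifiable consonants are /ð/, /j/, /ʔ/, /v/ (no codas are permitted; onsets are limited to one consonant).
Inserting the epenthetic vowel yields /ð/ → /ðu/, /j/ → /ju/, /ʔ/ → /ʔu/, /v/ → /vu/.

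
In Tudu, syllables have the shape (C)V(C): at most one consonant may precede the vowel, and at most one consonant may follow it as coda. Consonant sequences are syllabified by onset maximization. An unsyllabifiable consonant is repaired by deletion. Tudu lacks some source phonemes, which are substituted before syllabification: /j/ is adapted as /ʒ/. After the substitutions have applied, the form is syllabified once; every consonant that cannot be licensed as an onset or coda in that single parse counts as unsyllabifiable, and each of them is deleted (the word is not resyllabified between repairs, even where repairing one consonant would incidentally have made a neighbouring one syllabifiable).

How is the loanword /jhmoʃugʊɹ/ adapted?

Substitution: /j/ → /ʒ/, giving /ʒhmoʃugʊɹ/.
The consonants /ʒ/, /h/ cannot be parsed into a legal (C)V(C) syllable (at most one coda consonant is licensed; onsets are limited to one consonant).
Deletion applies to /ʒ/, /h/.

moʃugʊɹ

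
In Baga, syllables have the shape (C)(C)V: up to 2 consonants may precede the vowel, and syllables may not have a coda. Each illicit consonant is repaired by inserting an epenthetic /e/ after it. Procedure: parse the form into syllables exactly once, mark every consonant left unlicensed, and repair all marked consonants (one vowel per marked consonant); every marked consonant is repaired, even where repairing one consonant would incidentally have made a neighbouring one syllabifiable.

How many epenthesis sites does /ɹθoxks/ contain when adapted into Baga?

3

The unsyllabifiable consonants are /x/, /k/, /s/; each receives one epenthetic vowel.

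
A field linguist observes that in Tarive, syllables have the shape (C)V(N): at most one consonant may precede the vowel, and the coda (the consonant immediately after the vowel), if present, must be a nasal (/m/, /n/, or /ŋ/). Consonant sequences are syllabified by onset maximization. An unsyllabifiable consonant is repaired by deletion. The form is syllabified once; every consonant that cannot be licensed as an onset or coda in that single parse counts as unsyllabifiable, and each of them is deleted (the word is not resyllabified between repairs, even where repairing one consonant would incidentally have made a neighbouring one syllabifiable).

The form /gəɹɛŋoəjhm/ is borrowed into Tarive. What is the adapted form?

Syllabifying with onset maximization leaves /j/, /h/, /m/ stranded (only a nasal (/m/, /n/, or /ŋ/) is licensed in coda position; onsets are limited to one consonant).
Each unlicensed consonant is deleted: /j/, /h/, /m/.

gəɹɛŋoə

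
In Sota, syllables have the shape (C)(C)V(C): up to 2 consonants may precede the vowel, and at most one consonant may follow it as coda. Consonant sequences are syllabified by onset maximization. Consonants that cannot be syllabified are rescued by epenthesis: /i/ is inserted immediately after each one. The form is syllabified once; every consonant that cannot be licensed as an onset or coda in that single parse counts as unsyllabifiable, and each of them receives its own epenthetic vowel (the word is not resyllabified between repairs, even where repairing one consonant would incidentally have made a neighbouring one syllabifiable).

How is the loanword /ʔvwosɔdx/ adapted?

ʔivwosɔdxi

The consonants /ʔ/, /x/ cannot be parsed into a legal (C)(C)V(C) syllable (at most one coda consonant is licensed; onsets may contain at most 2 consonants).
Inserting the epenthetic vowel yields /ʔ/ → /ʔi/, /x/ → /xi/.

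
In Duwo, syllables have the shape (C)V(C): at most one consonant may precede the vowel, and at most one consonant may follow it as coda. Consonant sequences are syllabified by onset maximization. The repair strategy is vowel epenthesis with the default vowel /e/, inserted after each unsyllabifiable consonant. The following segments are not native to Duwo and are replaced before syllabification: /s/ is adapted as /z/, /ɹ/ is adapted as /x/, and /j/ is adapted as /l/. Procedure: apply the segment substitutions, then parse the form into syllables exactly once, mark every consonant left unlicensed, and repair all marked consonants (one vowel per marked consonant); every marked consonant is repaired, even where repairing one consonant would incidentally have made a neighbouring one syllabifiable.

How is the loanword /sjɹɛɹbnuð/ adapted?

Substitution: /s/ → /z/, /j/ → /l/, /ɹ/ → /x/, giving /zlxɛxbnuð/.
Under (C)V(C), the unsyllabifiable consonants are /z/, /l/, /b/ (at most one coda consonant is licensed; onsets are limited to one consonant).
Epenthesis after each stranded consonant: /z/ → /ze/, /l/ → /le/, /b/ → /be/.

zelexɛxbenuð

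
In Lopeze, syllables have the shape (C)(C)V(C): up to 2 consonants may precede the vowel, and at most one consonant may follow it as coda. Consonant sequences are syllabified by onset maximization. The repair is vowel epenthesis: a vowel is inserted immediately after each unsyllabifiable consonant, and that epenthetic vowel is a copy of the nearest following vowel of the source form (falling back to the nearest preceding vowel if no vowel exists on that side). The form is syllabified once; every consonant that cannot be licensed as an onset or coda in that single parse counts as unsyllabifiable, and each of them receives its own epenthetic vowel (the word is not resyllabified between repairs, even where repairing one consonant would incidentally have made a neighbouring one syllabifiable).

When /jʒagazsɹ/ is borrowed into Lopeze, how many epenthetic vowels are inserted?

The unsyllabifiable consonants are /s/, /ɹ/; each receives one epenthetic vowel.

2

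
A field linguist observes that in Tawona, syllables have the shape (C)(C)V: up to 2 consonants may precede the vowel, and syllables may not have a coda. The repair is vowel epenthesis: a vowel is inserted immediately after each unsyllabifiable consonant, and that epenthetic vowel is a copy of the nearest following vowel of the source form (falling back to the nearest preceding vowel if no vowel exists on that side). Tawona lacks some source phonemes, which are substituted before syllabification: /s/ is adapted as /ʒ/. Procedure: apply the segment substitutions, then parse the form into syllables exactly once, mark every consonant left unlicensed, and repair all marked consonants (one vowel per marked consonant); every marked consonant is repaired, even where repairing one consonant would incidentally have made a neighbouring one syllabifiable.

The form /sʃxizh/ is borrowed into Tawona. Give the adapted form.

Substitution: /s/ → /ʒ/, giving /ʒʃxizh/.
Under (C)(C)V, the unsyllabifiable consonants are /ʒ/, /z/, /h/ (no codas are permitted; onsets may contain at most 2 consonants).
Each unlicensed consonant becomes the onset of a new syllable: /ʒ/ → /ʒi/, /z/ → /zi/, /h/ → /hi/.

ʒiʃxizihi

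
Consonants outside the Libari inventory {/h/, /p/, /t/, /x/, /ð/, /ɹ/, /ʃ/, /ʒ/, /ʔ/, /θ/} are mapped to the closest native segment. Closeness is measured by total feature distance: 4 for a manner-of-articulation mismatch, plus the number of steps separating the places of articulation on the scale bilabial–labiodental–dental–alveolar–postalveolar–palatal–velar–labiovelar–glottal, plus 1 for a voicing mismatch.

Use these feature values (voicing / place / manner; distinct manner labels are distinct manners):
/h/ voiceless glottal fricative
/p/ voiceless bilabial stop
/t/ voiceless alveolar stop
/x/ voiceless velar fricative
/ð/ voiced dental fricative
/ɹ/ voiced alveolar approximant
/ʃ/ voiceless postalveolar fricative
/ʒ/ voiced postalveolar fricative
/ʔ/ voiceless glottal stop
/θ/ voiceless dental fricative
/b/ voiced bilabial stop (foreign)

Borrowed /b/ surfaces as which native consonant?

/p/ is closest: same manner (stop), place distance 0 (bilabial→bilabial), voicing differs (+1); total 1. Next closest is /t/ at distance 4.

p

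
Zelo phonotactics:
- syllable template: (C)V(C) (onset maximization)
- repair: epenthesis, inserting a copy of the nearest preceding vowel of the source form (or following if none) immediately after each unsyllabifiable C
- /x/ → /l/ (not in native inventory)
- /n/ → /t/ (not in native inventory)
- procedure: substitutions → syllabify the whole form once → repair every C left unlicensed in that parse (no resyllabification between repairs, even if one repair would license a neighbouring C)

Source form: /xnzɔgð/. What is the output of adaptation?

lɔtɔzɔgðɔ

Substitution: /x/ → /l/, /n/ → /t/, giving /ltzɔgð/.
The consonants /l/, /t/, /ð/ cannot be parsed into a legal (C)V(C) syllable (at most one coda consonant is licensed; onsets are limited to one consonant).
Each unlicensed consonant becomes the onset of a new syllable: /l/ → /lɔ/, /t/ → /tɔ/, /ð/ → /ðɔ/.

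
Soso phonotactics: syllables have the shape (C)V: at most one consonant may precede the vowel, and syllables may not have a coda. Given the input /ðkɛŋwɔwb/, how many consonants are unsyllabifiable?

4

Under (C)V, the unsyllabifiable consonants are /ð/, /ŋ/, /w/, /b/ (no codas are permitted; onsets are limited to one consonant).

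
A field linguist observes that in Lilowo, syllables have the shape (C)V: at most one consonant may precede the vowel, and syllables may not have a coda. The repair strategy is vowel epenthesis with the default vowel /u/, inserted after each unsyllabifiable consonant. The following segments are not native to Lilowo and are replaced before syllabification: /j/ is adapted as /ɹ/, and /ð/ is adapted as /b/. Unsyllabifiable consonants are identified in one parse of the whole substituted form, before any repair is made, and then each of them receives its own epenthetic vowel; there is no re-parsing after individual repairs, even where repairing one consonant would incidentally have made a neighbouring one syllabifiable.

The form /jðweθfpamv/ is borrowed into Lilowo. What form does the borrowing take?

Substitution: /j/ → /ɹ/, /ð/ → /b/, giving /ɹbweθfpamv/.
The consonants /ɹ/, /b/, /θ/, /f/, /m/, /v/ cannot be parsed into a legal (C)V syllable (no codas are permitted; onsets are limited to one consonant).
Inserting the epenthetic vowel yields /ɹ/ → /ɹu/, /b/ → /bu/, /θ/ → /θu/, /f/ → /fu/, /m/ → /mu/, /v/ → /vu/.

ɹubuweθufupamuvu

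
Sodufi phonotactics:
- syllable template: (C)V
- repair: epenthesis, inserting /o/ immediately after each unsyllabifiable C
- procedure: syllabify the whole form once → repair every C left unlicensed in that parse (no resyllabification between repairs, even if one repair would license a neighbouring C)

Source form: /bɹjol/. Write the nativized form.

The consonants /b/, /ɹ/, /l/ cannot be parsed into a legal (C)V syllable (no codas are permitted; onsets are limited to one consonant).
Each unlicensed consonant becomes the onset of a new syllable: /b/ → /bo/, /ɹ/ → /ɹo/, /l/ → /lo/.

boɹojolo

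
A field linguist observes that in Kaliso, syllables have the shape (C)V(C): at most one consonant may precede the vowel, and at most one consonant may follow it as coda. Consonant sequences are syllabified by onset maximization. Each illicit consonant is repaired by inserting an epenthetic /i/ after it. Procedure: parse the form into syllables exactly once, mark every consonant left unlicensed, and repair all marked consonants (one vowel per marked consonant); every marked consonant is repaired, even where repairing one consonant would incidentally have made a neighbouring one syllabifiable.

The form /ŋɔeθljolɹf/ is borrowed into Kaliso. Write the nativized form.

ŋɔeθlijolɹifi

The consonants /l/, /ɹ/, /f/ cannot be parsed into a legal (C)V(C) syllable (at most one coda consonant is licensed; onsets are limited to one consonant).
Inserting the epenthetic vowel yields /l/ → /li/, /ɹ/ → /ɹi/, /f/ → /fi/.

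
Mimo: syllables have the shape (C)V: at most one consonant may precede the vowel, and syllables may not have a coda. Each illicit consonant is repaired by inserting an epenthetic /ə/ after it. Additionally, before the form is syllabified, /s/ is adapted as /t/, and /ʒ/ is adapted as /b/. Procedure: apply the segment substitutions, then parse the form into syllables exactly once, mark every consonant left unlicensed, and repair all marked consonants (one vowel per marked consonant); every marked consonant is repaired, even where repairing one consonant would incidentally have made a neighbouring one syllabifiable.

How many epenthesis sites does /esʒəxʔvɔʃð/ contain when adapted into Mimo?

5

After substitution the input is /etbəxʔvɔʃð/.
The unsyllabifiable consonants are /t/, /x/, /ʔ/, /ʃ/, /ð/; each receives one epenthetic vowel.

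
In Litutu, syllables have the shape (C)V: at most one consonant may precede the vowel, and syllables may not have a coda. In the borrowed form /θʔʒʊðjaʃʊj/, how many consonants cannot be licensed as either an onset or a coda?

4

Under (C)V, the unsyllabifiable consonants are /θ/, /ʔ/, /ð/, /j/ (no codas are permitted; onsets are limited to one consonant).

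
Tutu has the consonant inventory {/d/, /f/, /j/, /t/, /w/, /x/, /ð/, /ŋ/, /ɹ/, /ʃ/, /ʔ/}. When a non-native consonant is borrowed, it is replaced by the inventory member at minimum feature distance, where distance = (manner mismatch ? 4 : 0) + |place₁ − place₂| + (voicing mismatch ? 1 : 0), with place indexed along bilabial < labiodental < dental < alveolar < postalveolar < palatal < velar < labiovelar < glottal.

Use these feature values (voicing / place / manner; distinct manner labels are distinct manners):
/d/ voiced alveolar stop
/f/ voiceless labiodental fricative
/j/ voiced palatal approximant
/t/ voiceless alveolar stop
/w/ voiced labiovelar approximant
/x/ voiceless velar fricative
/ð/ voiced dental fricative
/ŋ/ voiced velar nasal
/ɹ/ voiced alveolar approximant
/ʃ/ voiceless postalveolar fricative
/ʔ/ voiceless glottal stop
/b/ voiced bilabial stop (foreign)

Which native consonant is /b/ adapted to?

/d/ is closest: same manner (stop), place distance 3 (bilabial→alveolar), same voicing; total 3. Next closest is /t/ at distance 4.

d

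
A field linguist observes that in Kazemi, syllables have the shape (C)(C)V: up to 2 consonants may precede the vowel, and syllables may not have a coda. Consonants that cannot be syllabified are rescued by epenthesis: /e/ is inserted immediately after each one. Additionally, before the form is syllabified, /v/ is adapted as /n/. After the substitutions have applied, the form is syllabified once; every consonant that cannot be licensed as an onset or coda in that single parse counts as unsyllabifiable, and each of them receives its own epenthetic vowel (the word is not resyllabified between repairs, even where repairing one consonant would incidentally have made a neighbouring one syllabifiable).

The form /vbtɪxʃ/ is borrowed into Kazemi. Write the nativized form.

Substitution: /v/ → /n/, giving /nbtɪxʃ/.
Syllabifying with onset maximization leaves /n/, /x/, /ʃ/ stranded (no codas are permitted; onsets may contain at most 2 consonants).
Inserting the epenthetic vowel yields /n/ → /ne/, /x/ → /xe/, /ʃ/ → /ʃe/.

nebtɪxeʃe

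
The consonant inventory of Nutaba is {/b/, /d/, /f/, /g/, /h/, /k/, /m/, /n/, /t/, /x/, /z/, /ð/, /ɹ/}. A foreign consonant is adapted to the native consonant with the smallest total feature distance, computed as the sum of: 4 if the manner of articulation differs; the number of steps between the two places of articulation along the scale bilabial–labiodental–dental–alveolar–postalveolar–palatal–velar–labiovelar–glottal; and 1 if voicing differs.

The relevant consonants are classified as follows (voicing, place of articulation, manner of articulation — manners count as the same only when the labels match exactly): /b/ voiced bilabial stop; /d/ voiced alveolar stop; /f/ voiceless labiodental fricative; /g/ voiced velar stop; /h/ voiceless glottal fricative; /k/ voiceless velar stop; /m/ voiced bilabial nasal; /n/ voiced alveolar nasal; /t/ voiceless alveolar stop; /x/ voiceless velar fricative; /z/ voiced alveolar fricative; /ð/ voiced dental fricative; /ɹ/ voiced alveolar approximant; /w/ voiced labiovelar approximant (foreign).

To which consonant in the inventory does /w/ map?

ɹ

/ɹ/ is closest: same manner (approximant), place distance 4 (labiovelar→alveolar), same voicing; total 4. Next closest is /g/ at distance 5.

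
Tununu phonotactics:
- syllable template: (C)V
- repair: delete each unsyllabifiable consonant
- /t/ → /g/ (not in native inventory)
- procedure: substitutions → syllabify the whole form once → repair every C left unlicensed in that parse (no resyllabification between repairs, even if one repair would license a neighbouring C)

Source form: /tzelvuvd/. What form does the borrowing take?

zevu

Substitution: /t/ → /g/, giving /gzelvuvd/.
Under (C)V, the unsyllabifiable consonants are /g/, /l/, /v/, /d/ (no codas are permitted; onsets are limited to one consonant).
Deletion applies to /g/, /l/, /v/, /d/.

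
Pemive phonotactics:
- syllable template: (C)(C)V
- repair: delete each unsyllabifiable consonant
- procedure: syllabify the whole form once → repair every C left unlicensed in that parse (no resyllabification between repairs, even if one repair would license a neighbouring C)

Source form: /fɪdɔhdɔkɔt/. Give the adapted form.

fɪdɔhdɔkɔ

The consonants /t/ cannot be parsed into a legal (C)(C)V syllable (no codas are permitted; onsets may contain at most 2 consonants).
Deletion applies to /t/.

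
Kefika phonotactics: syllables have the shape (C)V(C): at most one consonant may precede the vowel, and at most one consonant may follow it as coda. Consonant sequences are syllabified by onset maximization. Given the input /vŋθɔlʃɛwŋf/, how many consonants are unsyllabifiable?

Under (C)V(C), the unsyllabifiable consonants are /v/, /ŋ/, /ŋ/, /f/ (at most one coda consonant is licensed; onsets are limited to one consonant).

4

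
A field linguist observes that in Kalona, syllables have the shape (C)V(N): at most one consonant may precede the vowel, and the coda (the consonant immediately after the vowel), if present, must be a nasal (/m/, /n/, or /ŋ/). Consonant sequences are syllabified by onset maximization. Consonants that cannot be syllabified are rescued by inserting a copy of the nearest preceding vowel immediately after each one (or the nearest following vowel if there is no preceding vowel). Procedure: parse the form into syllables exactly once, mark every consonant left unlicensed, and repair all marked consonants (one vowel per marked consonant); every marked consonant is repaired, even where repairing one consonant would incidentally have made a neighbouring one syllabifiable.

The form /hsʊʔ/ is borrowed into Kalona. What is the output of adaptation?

The consonants /h/, /ʔ/ cannot be parsed into a legal (C)V(N) syllable (only a nasal (/m/, /n/, or /ŋ/) is licensed in coda position; onsets are limited to one consonant).
Epenthesis after each stranded consonant: /h/ → /hʊ/, /ʔ/ → /ʔʊ/.

hʊsʊʔʊ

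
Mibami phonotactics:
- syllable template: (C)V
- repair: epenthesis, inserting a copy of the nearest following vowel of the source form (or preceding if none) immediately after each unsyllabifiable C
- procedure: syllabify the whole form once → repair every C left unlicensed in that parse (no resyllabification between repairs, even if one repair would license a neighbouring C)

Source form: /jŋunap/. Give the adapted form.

Syllabifying with onset maximization leaves /j/, /p/ stranded (no codas are permitted; onsets are limited to one consonant).
Inserting the epenthetic vowel yields /j/ → /ju/, /p/ → /pa/.

juŋunapa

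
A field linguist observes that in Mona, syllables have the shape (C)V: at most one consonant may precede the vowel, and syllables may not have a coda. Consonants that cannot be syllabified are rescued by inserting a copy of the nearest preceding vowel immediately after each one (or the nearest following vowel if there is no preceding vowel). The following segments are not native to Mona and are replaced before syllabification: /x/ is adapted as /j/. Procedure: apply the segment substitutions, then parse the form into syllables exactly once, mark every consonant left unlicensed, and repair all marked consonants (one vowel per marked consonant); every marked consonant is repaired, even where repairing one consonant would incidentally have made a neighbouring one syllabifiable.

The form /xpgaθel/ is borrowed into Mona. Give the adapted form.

japagaθele

Substitution: /x/ → /j/, giving /jpgaθel/.
Syllabifying with onset maximization leaves /j/, /p/, /l/ stranded (no codas are permitted; onsets are limited to one consonant).
Each unlicensed consonant becomes the onset of a new syllable: /j/ → /ja/, /p/ → /pa/, /l/ → /le/.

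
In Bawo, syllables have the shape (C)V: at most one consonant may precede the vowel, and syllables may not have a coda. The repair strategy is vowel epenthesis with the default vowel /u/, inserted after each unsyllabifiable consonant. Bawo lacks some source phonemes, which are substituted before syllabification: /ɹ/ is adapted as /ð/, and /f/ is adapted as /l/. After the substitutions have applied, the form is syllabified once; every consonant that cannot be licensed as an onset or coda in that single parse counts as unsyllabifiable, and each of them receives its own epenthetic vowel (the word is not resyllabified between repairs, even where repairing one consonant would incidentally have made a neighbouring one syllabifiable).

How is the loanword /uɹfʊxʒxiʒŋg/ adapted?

uðulʊxuʒuxiʒuŋugu

Substitution: /ɹ/ → /ð/, /f/ → /l/, giving /uðlʊxʒxiʒŋg/.
Syllabifying with onset maximization leaves /ð/, /x/, /ʒ/, /ʒ/, /ŋ/, /g/ stranded (no codas are permitted; onsets are limited to one consonant).
Inserting the epenthetic vowel yields /ð/ → /ðu/, /x/ → /xu/, /ʒ/ → /ʒu/, /ʒ/ → /ʒu/, /ŋ/ → /ŋu/, /g/ → /gu/.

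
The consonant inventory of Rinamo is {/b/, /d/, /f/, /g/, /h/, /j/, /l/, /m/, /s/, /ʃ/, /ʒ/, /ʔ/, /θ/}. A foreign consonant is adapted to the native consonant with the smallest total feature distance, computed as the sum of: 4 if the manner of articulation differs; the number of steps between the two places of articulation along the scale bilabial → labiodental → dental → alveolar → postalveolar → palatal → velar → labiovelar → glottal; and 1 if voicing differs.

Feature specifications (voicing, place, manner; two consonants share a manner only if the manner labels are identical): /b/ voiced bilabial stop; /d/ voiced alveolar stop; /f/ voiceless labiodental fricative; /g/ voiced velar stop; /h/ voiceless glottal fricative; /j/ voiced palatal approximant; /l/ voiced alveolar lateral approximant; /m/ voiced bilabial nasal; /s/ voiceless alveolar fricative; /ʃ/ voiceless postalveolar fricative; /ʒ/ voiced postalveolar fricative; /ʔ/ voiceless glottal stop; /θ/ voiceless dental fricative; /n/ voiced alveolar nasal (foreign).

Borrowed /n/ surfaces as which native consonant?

/m/ is closest: same manner (nasal), place distance 3 (alveolar→bilabial), same voicing; total 3. Next closest is /d/ at distance 4.

m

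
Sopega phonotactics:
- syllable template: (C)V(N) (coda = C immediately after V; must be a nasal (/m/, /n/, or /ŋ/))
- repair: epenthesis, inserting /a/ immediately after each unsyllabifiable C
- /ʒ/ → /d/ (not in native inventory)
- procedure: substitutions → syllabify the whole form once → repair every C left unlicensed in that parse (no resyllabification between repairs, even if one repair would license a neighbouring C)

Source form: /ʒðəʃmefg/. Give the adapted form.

Substitution: /ʒ/ → /d/, giving /dðəʃmefg/.
Syllabifying with onset maximization leaves /d/, /ʃ/, /f/, /g/ stranded (only a nasal (/m/, /n/, or /ŋ/) is licensed in coda position; onsets are limited to one consonant).
Inserting the epenthetic vowel yields /d/ → /da/, /ʃ/ → /ʃa/, /f/ → /fa/, /g/ → /ga/.

daðəʃamefaga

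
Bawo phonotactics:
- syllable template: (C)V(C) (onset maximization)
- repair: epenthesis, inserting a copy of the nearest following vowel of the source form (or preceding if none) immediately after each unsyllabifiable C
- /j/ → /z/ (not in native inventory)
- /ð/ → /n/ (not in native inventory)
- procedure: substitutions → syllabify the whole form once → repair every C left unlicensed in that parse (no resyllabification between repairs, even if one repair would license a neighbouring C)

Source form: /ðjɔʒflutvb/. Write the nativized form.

Substitution: /ð/ → /n/, /j/ → /z/, giving /nzɔʒflutvb/.
Syllabifying with onset maximization leaves /n/, /f/, /v/, /b/ stranded (at most one coda consonant is licensed; onsets are limited to one consonant).
Epenthesis after each stranded consonant: /n/ → /nɔ/, /f/ → /fu/, /v/ → /vu/, /b/ → /bu/.

nɔzɔʒfulutvubu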